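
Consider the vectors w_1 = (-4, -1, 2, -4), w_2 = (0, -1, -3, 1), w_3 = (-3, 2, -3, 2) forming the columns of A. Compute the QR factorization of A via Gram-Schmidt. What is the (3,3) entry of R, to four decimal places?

r_{33} = 4.2725

w_1 = (-4, -1, 2, -4); ‖w_1‖ = 6.0828, so e_1 = (-0.6576, -0.1644, 0.3288, -0.6576).
e_1·w_2 = (-0.6576)·0 + (-0.1644)·(-1) + 0.3288·(-3) + (-0.6576)·1 = -1.4796.
u_2 = w_2 + 1.4796·e_1 = (-0.9730, -1.2432, -2.5135, 0.0270).
‖u_2‖ = 2.9683, so e_2 = (-0.3278, -0.4188, -0.8468, 0.0091).
e_1·w_3 = (-0.6576)·(-3) + (-0.1644)·2 + 0.3288·(-3) + (-0.6576)·2 = -0.6576; e_2·w_3 = (-0.3278)·(-3) + (-0.4188)·2 + (-0.8468)·(-3) + 0.0091·2 = 2.7042.
u_3 = w_3 + 0.6576·e_1 − 2.7042·e_2 = (-2.5460, 3.0245, -0.4939, 1.5429).
r_{33} = ‖u_3‖ = 4.2725.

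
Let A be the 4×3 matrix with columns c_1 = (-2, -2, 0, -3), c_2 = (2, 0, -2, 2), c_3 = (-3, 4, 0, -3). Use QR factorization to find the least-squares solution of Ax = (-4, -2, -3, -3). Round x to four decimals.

x = (1.8183, 1.3239, 0.4752)

e_1 = c_1/‖c_1‖ = (-2, -2, 0, -3)/4.1231 = (-0.4851, -0.4851, 0.0000, -0.7276).
r_{12} = e_1·c_2 = -2.4254.
u_2 = c_2 + 2.4254·e_1 = (0.8235, -1.1765, -2.0000, 0.2353).
‖u_2‖ = 2.4734, so e_2 = (0.3330, -0.4757, -0.8086, 0.0951).
r_{13} = e_1·c_3 = 1.6977; r_{23} = e_2·c_3 = -3.1869.
u_3 = c_3 − 1.6977·e_1 + 3.1869·e_2 = (-1.1154, 3.3077, -2.5769, -1.4615).
‖u_3‖ = 4.5784, so e_3 = (-0.2436, 0.7225, -0.5628, -0.3192).
Qᵀb = (5.0932, 1.7599, 2.1758).
Back-substitute: x_3 = 2.1758/4.5784 = 0.4752.
x_2 = (1.7599 + 3.1869·0.4752)/2.4734 = 1.3239.
x_1 = (5.0932 + 2.4254·1.3239 − 1.6977·0.4752)/4.1231 = 1.8183.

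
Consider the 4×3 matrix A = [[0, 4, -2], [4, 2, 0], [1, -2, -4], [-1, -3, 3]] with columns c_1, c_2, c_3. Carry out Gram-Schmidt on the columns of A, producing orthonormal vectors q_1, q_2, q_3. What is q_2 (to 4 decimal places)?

c_1 = (0, 4, 1, -1); ‖c_1‖ = 4.2426, so q_1 = (0.0000, 0.9428, 0.2357, -0.2357).
q_1·c_2 = 0.0000·4 + 0.9428·2 + 0.2357·(-2) + (-0.2357)·(-3) = 2.1213.
u_2 = c_2 − 2.1213·q_1 = (4.0000, 0.0000, -2.5000, -2.5000).
‖u_2‖ = 5.3385, so q_2 = (0.7493, 0.0000, -0.4683, -0.4683).

q_2 = (0.7493, 0.0000, -0.4683, -0.4683)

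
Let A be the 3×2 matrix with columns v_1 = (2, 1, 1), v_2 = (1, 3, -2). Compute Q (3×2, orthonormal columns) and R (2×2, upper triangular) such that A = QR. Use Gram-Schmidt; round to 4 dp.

v_1 = (2, 1, 1); ‖v_1‖ = 2.4495, so q_1 = (0.8165, 0.4082, 0.4082).
q_1·v_2 = 0.8165·1 + 0.4082·3 + 0.4082·(-2) = 1.2247.
u_2 = v_2 − 1.2247·q_1 = (0.0000, 2.5000, -2.5000).
‖u_2‖ = 3.5355, so q_2 = (0.0000, 0.7071, -0.7071).

Q = [[0.8165, 0.0000], [0.4082, 0.7071], [0.4082, -0.7071]], R = [[2.4495, 1.2247], [0.0000, 3.5355]]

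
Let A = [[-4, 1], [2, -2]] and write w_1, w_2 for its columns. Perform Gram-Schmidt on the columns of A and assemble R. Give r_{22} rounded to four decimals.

q_1 = w_1/‖w_1‖ = (-4, 2)/4.4721 = (-0.8944, 0.4472).
r_{12} = q_1·w_2 = -1.7889.
u_2 = w_2 + 1.7889·q_1 = (-0.6000, -1.2000).
r_{22} = ‖u_2‖ = 1.3416.

r_{22} = 1.3416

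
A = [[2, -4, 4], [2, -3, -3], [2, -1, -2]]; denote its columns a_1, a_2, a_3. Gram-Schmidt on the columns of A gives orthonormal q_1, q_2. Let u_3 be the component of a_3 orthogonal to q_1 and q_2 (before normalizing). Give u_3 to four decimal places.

a_1 = (2, 2, 2); ‖a_1‖ = 3.4641, so q_1 = (0.5774, 0.5774, 0.5774).
q_1·a_2 = 0.5774·(-4) + 0.5774·(-3) + 0.5774·(-1) = -4.6188.
u_2 = a_2 + 4.6188·q_1 = (-1.3333, -0.3333, 1.6667).
‖u_2‖ = 2.1602, so q_2 = (-0.6172, -0.1543, 0.7715).
q_1·a_3 = 0.5774·4 + 0.5774·(-3) + 0.5774·(-2) = -0.5774; q_2·a_3 = (-0.6172)·4 + (-0.1543)·(-3) + 0.7715·(-2) = -3.5490.
u_3 = a_3 + 0.5774·q_1 + 3.5490·q_2 = (2.1429, -3.2143, 1.0714).

u_3 = (2.1429, -3.2143, 1.0714)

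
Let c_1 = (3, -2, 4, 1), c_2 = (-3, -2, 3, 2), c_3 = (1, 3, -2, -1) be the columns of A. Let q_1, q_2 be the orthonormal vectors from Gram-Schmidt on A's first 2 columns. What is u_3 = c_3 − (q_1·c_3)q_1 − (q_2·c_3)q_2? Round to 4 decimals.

q_1 = c_1/‖c_1‖ = (3, -2, 4, 1)/5.4772 = (0.5477, -0.3651, 0.7303, 0.1826).
r_{12} = q_1·c_2 = 1.6432.
u_2 = c_2 − 1.6432·q_1 = (-3.9000, -1.4000, 1.8000, 1.7000).
‖u_2‖ = 4.8270, so q_2 = (-0.8080, -0.2900, 0.3729, 0.3522).
r_{13} = q_1·c_3 = -2.1909; r_{23} = q_2·c_3 = -2.7760.
u_3 = c_3 + 2.1909·q_1 + 2.7760·q_2 = (-0.0429, 1.3948, 0.6352, 0.3777).

u_3 = (-0.0429, 1.3948, 0.6352, 0.3777)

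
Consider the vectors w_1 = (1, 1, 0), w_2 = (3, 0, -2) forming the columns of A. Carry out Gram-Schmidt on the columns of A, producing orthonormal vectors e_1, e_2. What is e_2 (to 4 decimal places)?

w_1 = (1, 1, 0); ‖w_1‖ = 1.4142, so e_1 = (0.7071, 0.7071, 0.0000).
e_1·w_2 = 0.7071·3 + 0.7071·0 + 0.0000·(-2) = 2.1213.
u_2 = w_2 − 2.1213·e_1 = (1.5000, -1.5000, -2.0000).
‖u_2‖ = 2.9155, so e_2 = (0.5145, -0.5145, -0.6860).

e_2 = (0.5145, -0.5145, -0.6860)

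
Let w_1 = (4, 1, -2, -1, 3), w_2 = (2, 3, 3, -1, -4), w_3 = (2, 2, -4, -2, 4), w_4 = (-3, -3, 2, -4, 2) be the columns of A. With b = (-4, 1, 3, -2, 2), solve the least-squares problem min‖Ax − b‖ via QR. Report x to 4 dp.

x = (-0.8430, 0.2830, 0.6352, 0.6103)

w_1 = (4, 1, -2, -1, 3); ‖w_1‖ = 5.5678, so e_1 = (0.7184, 0.1796, -0.3592, -0.1796, 0.5388).
e_1·w_2 = 0.7184·2 + 0.1796·3 + (-0.3592)·3 + (-0.1796)·(-1) + 0.5388·(-4) = -1.0776.
u_2 = w_2 + 1.0776·e_1 = (2.7742, 3.1935, 2.6129, -1.1935, -3.4194).
‖u_2‖ = 6.1513, so e_2 = (0.4510, 0.5192, 0.4248, -0.1940, -0.5559).
e_1·w_3 = 0.7184·2 + 0.1796·2 + (-0.3592)·(-4) + (-0.1796)·(-2) + 0.5388·4 = 5.7474; e_2·w_3 = 0.4510·2 + 0.5192·2 + 0.4248·(-4) + (-0.1940)·(-2) + (-0.5559)·4 = -1.5942.
u_3 = w_3 − 5.7474·e_1 + 1.5942·e_2 = (-1.4101, 1.7954, -1.2583, -1.2771, 0.0171).
‖u_3‖ = 2.9028, so e_3 = (-0.4858, 0.6185, -0.4335, -0.4399, 0.0059).
e_1·w_4 = 0.7184·(-3) + 0.1796·(-3) + (-0.3592)·2 + (-0.1796)·(-4) + 0.5388·2 = -1.6164; e_2·w_4 = 0.4510·(-3) + 0.5192·(-3) + 0.4248·2 + (-0.1940)·(-4) + (-0.5559)·2 = -2.3965; e_3·w_4 = (-0.4858)·(-3) + 0.6185·(-3) + (-0.4335)·2 + (-0.4399)·(-4) + 0.0059·2 = 0.5063.
u_4 = w_4 + 1.6164·e_1 + 2.3965·e_2 − 0.5063·e_3 = (-0.5119, -1.7786, 2.6568, -4.5326, 1.5358).
‖u_4‖ = 5.7782, so e_4 = (-0.0886, -0.3078, 0.4598, -0.7844, 0.2658).
Qᵀb = (-2.3349, -0.7342, 2.1527, 3.5264).
Back-substitute: x_4 = 3.5264/5.7782 = 0.6103.
x_3 = (2.1527 − 0.5063·0.6103)/2.9028 = 0.6352.
x_2 = (-0.7342 + 1.5942·0.6352 + 2.3965·0.6103)/6.1513 = 0.2830.
x_1 = (-2.3349 + 1.0776·0.2830 − 5.7474·0.6352 + 1.6164·0.6103)/5.5678 = -0.8430.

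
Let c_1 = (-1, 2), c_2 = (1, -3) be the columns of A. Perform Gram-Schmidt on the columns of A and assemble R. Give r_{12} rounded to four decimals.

r_{12} = -3.1305

c_1 = (-1, 2); ‖c_1‖ = 2.2361, so q_1 = (-0.4472, 0.8944).
r_{12} = q_1·c_2 = -3.1305.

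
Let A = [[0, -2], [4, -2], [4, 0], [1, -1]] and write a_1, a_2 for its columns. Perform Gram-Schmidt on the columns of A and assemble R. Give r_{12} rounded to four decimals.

a_1 = (0, 4, 4, 1); ‖a_1‖ = 5.7446, so e_1 = (0.0000, 0.6963, 0.6963, 0.1741).
r_{12} = e_1·a_2 = -1.5667.

r_{12} = -1.5667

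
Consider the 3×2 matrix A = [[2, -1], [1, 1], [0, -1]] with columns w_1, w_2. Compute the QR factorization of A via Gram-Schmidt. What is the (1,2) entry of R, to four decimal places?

w_1 = (2, 1, 0); ‖w_1‖ = 2.2361, so e_1 = (0.8944, 0.4472, 0.0000).
r_{12} = e_1·w_2 = -0.4472.

r_{12} = -0.4472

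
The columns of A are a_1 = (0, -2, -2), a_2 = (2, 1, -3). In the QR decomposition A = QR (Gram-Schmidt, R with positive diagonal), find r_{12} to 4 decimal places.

q_1 = a_1/‖a_1‖ = (0, -2, -2)/2.8284 = (0.0000, -0.7071, -0.7071).
r_{12} = q_1·a_2 = 1.4142.

r_{12} = 1.4142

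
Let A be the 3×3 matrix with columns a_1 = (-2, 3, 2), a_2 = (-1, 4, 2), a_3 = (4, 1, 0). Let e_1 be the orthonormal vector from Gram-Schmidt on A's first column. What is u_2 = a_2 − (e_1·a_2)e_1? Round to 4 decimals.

u_2 = (1.1176, 0.8235, -0.1176)

a_1 = (-2, 3, 2); ‖a_1‖ = 4.1231, so e_1 = (-0.4851, 0.7276, 0.4851).
e_1·a_2 = (-0.4851)·(-1) + 0.7276·4 + 0.4851·2 = 4.3656.
u_2 = a_2 − 4.3656·e_1 = (1.1176, 0.8235, -0.1176).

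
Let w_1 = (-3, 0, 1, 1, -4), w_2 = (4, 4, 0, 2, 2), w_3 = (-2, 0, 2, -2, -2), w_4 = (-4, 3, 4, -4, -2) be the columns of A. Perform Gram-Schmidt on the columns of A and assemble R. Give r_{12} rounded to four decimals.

r_{12} = -3.4641

w_1 = (-3, 0, 1, 1, -4); ‖w_1‖ = 5.1962, so q_1 = (-0.5774, 0.0000, 0.1925, 0.1925, -0.7698).
r_{12} = q_1·w_2 = -3.4641.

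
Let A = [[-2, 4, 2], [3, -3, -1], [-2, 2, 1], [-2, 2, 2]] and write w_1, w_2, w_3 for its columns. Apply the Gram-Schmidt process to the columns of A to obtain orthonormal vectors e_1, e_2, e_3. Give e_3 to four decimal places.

w_1 = (-2, 3, -2, -2); ‖w_1‖ = 4.5826, so e_1 = (-0.4364, 0.6547, -0.4364, -0.4364).
e_1·w_2 = (-0.4364)·4 + 0.6547·(-3) + (-0.4364)·2 + (-0.4364)·2 = -5.4554.
u_2 = w_2 + 5.4554·e_1 = (1.6190, 0.5714, -0.3810, -0.3810).
‖u_2‖ = 1.7995, so e_2 = (0.8997, 0.3176, -0.2117, -0.2117).
e_1·w_3 = (-0.4364)·2 + 0.6547·(-1) + (-0.4364)·1 + (-0.4364)·2 = -2.8368; e_2·w_3 = 0.8997·2 + 0.3176·(-1) + (-0.2117)·1 + (-0.2117)·2 = 0.8468.
u_3 = w_3 + 2.8368·e_1 − 0.8468·e_2 = (0.0000, 0.5882, -0.0588, 0.9412).
‖u_3‖ = 1.1114, so e_3 = (0.0000, 0.5293, -0.0529, 0.8468).

e_3 = (0.0000, 0.5293, -0.0529, 0.8468)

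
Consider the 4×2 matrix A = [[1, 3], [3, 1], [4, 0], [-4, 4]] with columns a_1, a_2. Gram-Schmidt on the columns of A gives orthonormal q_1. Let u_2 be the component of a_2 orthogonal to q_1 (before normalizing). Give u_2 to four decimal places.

u_2 = (3.2381, 1.7143, 0.9524, 3.0476)

a_1 = (1, 3, 4, -4); ‖a_1‖ = 6.4807, so q_1 = (0.1543, 0.4629, 0.6172, -0.6172).
q_1·a_2 = 0.1543·3 + 0.4629·1 + 0.6172·0 + (-0.6172)·4 = -1.5430.
u_2 = a_2 + 1.5430·q_1 = (3.2381, 1.7143, 0.9524, 3.0476).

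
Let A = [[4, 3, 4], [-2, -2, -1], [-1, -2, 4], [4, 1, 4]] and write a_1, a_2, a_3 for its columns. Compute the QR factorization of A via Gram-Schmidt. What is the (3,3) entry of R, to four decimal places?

r_{33} = 3.4910

a_1 = (4, -2, -1, 4); ‖a_1‖ = 6.0828, so q_1 = (0.6576, -0.3288, -0.1644, 0.6576).
q_1·a_2 = 0.6576·3 + (-0.3288)·(-2) + (-0.1644)·(-2) + 0.6576·1 = 3.6168.
u_2 = a_2 − 3.6168·q_1 = (0.6216, -0.8108, -1.4054, -1.3784).
‖u_2‖ = 2.2179, so q_2 = (0.2803, -0.3656, -0.6337, -0.6215).
q_1·a_3 = 0.6576·4 + (-0.3288)·(-1) + (-0.1644)·4 + 0.6576·4 = 4.9320; q_2·a_3 = 0.2803·4 + (-0.3656)·(-1) + (-0.6337)·4 + (-0.6215)·4 = -3.5340.
u_3 = a_3 − 4.9320·q_1 + 3.5340·q_2 = (1.7473, -0.6703, 2.5714, -1.4396).
r_{33} = ‖u_3‖ = 3.4910.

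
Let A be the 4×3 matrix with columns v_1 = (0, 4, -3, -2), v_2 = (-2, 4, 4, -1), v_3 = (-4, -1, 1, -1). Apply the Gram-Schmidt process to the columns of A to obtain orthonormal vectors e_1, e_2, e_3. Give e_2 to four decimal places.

v_1 = (0, 4, -3, -2); ‖v_1‖ = 5.3852, so e_1 = (0.0000, 0.7428, -0.5571, -0.3714).
e_1·v_2 = 0.0000·(-2) + 0.7428·4 + (-0.5571)·4 + (-0.3714)·(-1) = 1.1142.
u_2 = v_2 − 1.1142·e_1 = (-2.0000, 3.1724, 4.6207, -0.5862).
‖u_2‖ = 5.9799, so e_2 = (-0.3345, 0.5305, 0.7727, -0.0980).

e_2 = (-0.3345, 0.5305, 0.7727, -0.0980)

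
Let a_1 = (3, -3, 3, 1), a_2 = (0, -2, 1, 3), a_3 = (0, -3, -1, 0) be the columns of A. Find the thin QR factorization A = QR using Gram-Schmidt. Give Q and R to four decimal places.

Q = [[0.5669, -0.4320, -0.1023], [-0.5669, -0.2400, -0.7618], [0.5669, -0.0960, -0.5515], [0.1890, 0.8640, -0.3241]], R = [[5.2915, 2.2678, 1.1339], [0.0000, 2.9761, 0.8160], [0.0000, 0.0000, 2.8370]]

a_1 = (3, -3, 3, 1); ‖a_1‖ = 5.2915, so q_1 = (0.5669, -0.5669, 0.5669, 0.1890).
q_1·a_2 = 0.5669·0 + (-0.5669)·(-2) + 0.5669·1 + 0.1890·3 = 2.2678.
u_2 = a_2 − 2.2678·q_1 = (-1.2857, -0.7143, -0.2857, 2.5714).
‖u_2‖ = 2.9761, so q_2 = (-0.4320, -0.2400, -0.0960, 0.8640).
q_1·a_3 = 0.5669·0 + (-0.5669)·(-3) + 0.5669·(-1) + 0.1890·0 = 1.1339; q_2·a_3 = (-0.4320)·0 + (-0.2400)·(-3) + (-0.0960)·(-1) + 0.8640·0 = 0.8160.
u_3 = a_3 − 1.1339·q_1 − 0.8160·q_2 = (-0.2903, -2.1613, -1.5645, -0.9194).
‖u_3‖ = 2.8370, so q_3 = (-0.1023, -0.7618, -0.5515, -0.3241).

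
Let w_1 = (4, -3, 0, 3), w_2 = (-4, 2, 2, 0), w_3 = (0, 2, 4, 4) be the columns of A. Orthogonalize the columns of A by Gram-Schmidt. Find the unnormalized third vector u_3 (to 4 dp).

u_3 = (1.5904, 2.4337, 0.7470, 0.3133)

w_1 = (4, -3, 0, 3); ‖w_1‖ = 5.8310, so e_1 = (0.6860, -0.5145, 0.0000, 0.5145).
e_1·w_2 = 0.6860·(-4) + (-0.5145)·2 + 0.0000·2 + 0.5145·0 = -3.7730.
u_2 = w_2 + 3.7730·e_1 = (-1.4118, 0.0588, 2.0000, 1.9412).
‖u_2‖ = 3.1249, so e_2 = (-0.4518, 0.0188, 0.6400, 0.6212).
e_1·w_3 = 0.6860·0 + (-0.5145)·2 + 0.0000·4 + 0.5145·4 = 1.0290; e_2·w_3 = (-0.4518)·0 + 0.0188·2 + 0.6400·4 + 0.6212·4 = 5.0826.
u_3 = w_3 − 1.0290·e_1 − 5.0826·e_2 = (1.5904, 2.4337, 0.7470, 0.3133).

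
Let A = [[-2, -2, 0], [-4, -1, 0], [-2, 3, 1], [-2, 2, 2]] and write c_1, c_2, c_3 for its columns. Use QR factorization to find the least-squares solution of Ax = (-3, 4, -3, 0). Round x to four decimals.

e_1 = c_1/‖c_1‖ = (-2, -4, -2, -2)/5.2915 = (-0.3780, -0.7559, -0.3780, -0.3780).
r_{12} = e_1·c_2 = -0.3780.
u_2 = c_2 + 0.3780·e_1 = (-2.1429, -1.2857, 2.8571, 1.8571).
‖u_2‖ = 4.2258, so e_2 = (-0.5071, -0.3043, 0.6761, 0.4395).
r_{13} = e_1·c_3 = -1.1339; r_{23} = e_2·c_3 = 1.5551.
u_3 = c_3 + 1.1339·e_1 − 1.5551·e_2 = (0.3600, -0.3840, -0.4800, 0.8880).
‖u_3‖ = 1.1384, so e_3 = (0.3162, -0.3373, -0.4216, 0.7800).
Qᵀb = (-0.7559, -1.7241, -1.0330).
Back-substitute: x_3 = -1.0330/1.1384 = -0.9074.
x_2 = (-1.7241 − 1.5551·(-0.9074))/4.2258 = -0.0741.
x_1 = (-0.7559 + 0.3780·(-0.0741) + 1.1339·(-0.9074))/5.2915 = -0.3426.

x = (-0.3426, -0.0741, -0.9074)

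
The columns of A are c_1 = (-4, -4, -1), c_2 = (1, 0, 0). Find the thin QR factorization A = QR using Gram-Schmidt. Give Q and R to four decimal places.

c_1 = (-4, -4, -1); ‖c_1‖ = 5.7446, so e_1 = (-0.6963, -0.6963, -0.1741).
e_1·c_2 = (-0.6963)·1 + (-0.6963)·0 + (-0.1741)·0 = -0.6963.
u_2 = c_2 + 0.6963·e_1 = (0.5152, -0.4848, -0.1212).
‖u_2‖ = 0.7177, so e_2 = (0.7177, -0.6755, -0.1689).

Q = [[-0.6963, 0.7177], [-0.6963, -0.6755], [-0.1741, -0.1689]], R = [[5.7446, -0.6963], [0.0000, 0.7177]]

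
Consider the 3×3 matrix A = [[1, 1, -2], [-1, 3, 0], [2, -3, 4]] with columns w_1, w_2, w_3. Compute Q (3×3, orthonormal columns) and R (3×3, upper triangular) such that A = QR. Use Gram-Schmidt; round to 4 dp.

w_1 = (1, -1, 2); ‖w_1‖ = 2.4495, so q_1 = (0.4082, -0.4082, 0.8165).
q_1·w_2 = 0.4082·1 + (-0.4082)·3 + 0.8165·(-3) = -3.2660.
u_2 = w_2 + 3.2660·q_1 = (2.3333, 1.6667, -0.3333).
‖u_2‖ = 2.8868, so q_2 = (0.8083, 0.5774, -0.1155).
q_1·w_3 = 0.4082·(-2) + (-0.4082)·0 + 0.8165·4 = 2.4495; q_2·w_3 = 0.8083·(-2) + 0.5774·0 + (-0.1155)·4 = -2.0785.
u_3 = w_3 − 2.4495·q_1 + 2.0785·q_2 = (-1.3200, 2.2000, 1.7600).
‖u_3‖ = 3.1113, so q_3 = (-0.4243, 0.7071, 0.5657).

Q = [[0.4082, 0.8083, -0.4243], [-0.4082, 0.5774, 0.7071], [0.8165, -0.1155, 0.5657]], R = [[2.4495, -3.2660, 2.4495], [0.0000, 2.8868, -2.0785], [0.0000, 0.0000, 3.1113]]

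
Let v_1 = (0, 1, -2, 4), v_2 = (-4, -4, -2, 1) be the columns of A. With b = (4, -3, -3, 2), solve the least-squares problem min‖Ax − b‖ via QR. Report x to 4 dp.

v_1 = (0, 1, -2, 4); ‖v_1‖ = 4.5826, so e_1 = (0.0000, 0.2182, -0.4364, 0.8729).
e_1·v_2 = 0.0000·(-4) + 0.2182·(-4) + (-0.4364)·(-2) + 0.8729·1 = 0.8729.
u_2 = v_2 − 0.8729·e_1 = (-4.0000, -4.1905, -1.6190, 0.2381).
‖u_2‖ = 6.0198, so e_2 = (-0.6645, -0.6961, -0.2690, 0.0396).
Qᵀb = (2.4004, 0.3164).
Back-substitute: x_2 = 0.3164/6.0198 = 0.0526.
x_1 = (2.4004 − 0.8729·0.0526)/4.5826 = 0.5138.

x = (0.5138, 0.0526)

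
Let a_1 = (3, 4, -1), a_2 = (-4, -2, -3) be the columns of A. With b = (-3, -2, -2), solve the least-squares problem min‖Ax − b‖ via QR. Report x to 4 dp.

x = (-0.1312, 0.6817)

e_1 = a_1/‖a_1‖ = (3, 4, -1)/5.0990 = (0.5883, 0.7845, -0.1961).
r_{12} = e_1·a_2 = -3.3340.
u_2 = a_2 + 3.3340·e_1 = (-2.0385, 0.6154, -3.6538).
‖u_2‖ = 4.2290, so e_2 = (-0.4820, 0.1455, -0.8640).
Qᵀb = (-2.9417, 2.8830).
Back-substitute: x_2 = 2.8830/4.2290 = 0.6817.
x_1 = (-2.9417 + 3.3340·0.6817)/5.0990 = -0.1312.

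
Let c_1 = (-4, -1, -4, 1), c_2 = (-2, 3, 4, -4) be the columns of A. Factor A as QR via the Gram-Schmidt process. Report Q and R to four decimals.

Q = [[-0.6860, -0.6077], [-0.1715, 0.4130], [-0.6860, 0.3608], [0.1715, -0.5744]], R = [[5.8310, -2.5725], [0.0000, 6.1953]]

c_1 = (-4, -1, -4, 1); ‖c_1‖ = 5.8310, so q_1 = (-0.6860, -0.1715, -0.6860, 0.1715).
q_1·c_2 = (-0.6860)·(-2) + (-0.1715)·3 + (-0.6860)·4 + 0.1715·(-4) = -2.5725.
u_2 = c_2 + 2.5725·q_1 = (-3.7647, 2.5588, 2.2353, -3.5588).
‖u_2‖ = 6.1953, so q_2 = (-0.6077, 0.4130, 0.3608, -0.5744).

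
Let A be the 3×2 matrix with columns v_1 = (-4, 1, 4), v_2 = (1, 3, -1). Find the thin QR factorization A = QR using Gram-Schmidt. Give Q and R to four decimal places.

v_1 = (-4, 1, 4); ‖v_1‖ = 5.7446, so q_1 = (-0.6963, 0.1741, 0.6963).
q_1·v_2 = (-0.6963)·1 + 0.1741·3 + 0.6963·(-1) = -0.8704.
u_2 = v_2 + 0.8704·q_1 = (0.3939, 3.1515, -0.3939).
‖u_2‖ = 3.2004, so q_2 = (0.1231, 0.9847, -0.1231).

Q = [[-0.6963, 0.1231], [0.1741, 0.9847], [0.6963, -0.1231]], R = [[5.7446, -0.8704], [0.0000, 3.2004]]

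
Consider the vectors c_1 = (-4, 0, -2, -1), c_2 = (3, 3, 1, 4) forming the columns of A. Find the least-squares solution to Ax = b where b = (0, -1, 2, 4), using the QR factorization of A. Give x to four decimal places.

e_1 = c_1/‖c_1‖ = (-4, 0, -2, -1)/4.5826 = (-0.8729, 0.0000, -0.4364, -0.2182).
r_{12} = e_1·c_2 = -3.9279.
u_2 = c_2 + 3.9279·e_1 = (-0.4286, 3.0000, -0.7143, 3.1429).
‖u_2‖ = 4.4240, so e_2 = (-0.0969, 0.6781, -0.1615, 0.7104).
Qᵀb = (-1.7457, 1.8406).
Back-substitute: x_2 = 1.8406/4.4240 = 0.4161.
x_1 = (-1.7457 + 3.9279·0.4161)/4.5826 = -0.0243.

x = (-0.0243, 0.4161)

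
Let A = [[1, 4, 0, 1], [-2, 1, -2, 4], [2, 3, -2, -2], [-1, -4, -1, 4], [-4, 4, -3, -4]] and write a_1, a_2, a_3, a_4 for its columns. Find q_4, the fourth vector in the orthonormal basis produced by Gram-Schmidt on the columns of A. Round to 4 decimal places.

q_4 = (0.5629, 0.6778, -0.2315, 0.1959, -0.3629)

a_1 = (1, -2, 2, -1, -4); ‖a_1‖ = 5.0990, so q_1 = (0.1961, -0.3922, 0.3922, -0.1961, -0.7845).
q_1·a_2 = 0.1961·4 + (-0.3922)·1 + 0.3922·3 + (-0.1961)·(-4) + (-0.7845)·4 = -0.7845.
u_2 = a_2 + 0.7845·q_1 = (4.1538, 0.6923, 3.3077, -4.1538, 3.3846).
‖u_2‖ = 7.5753, so q_2 = (0.5483, 0.0914, 0.4366, -0.5483, 0.4468).
q_1·a_3 = 0.1961·0 + (-0.3922)·(-2) + 0.3922·(-2) + (-0.1961)·(-1) + (-0.7845)·(-3) = 2.5495; q_2·a_3 = 0.5483·0 + 0.0914·(-2) + 0.4366·(-2) + (-0.5483)·(-1) + 0.4468·(-3) = -1.8481.
u_3 = a_3 − 2.5495·q_1 + 1.8481·q_2 = (0.5134, -0.8311, -2.1930, -1.5134, -0.1743).
‖u_3‖ = 2.8433, so q_3 = (0.1806, -0.2923, -0.7713, -0.5323, -0.0613).
q_1·a_4 = 0.1961·1 + (-0.3922)·4 + 0.3922·(-2) + (-0.1961)·4 + (-0.7845)·(-4) = 0.1961; q_2·a_4 = 0.5483·1 + 0.0914·4 + 0.4366·(-2) + (-0.5483)·4 + 0.4468·(-4) = -3.9399; q_3·a_4 = 0.1806·1 + (-0.2923)·4 + (-0.7713)·(-2) + (-0.5323)·4 + (-0.0613)·(-4) = -1.3300.
u_4 = a_4 − 0.1961·q_1 + 3.9399·q_2 + 1.3300·q_3 = (3.3621, 4.0483, -1.3824, 1.1701, -2.1673).
‖u_4‖ = 5.9724, so q_4 = (0.5629, 0.6778, -0.2315, 0.1959, -0.3629).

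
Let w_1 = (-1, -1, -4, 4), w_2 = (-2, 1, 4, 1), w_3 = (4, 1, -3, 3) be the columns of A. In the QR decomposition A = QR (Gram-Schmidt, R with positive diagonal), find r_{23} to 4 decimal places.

w_1 = (-1, -1, -4, 4); ‖w_1‖ = 5.8310, so q_1 = (-0.1715, -0.1715, -0.6860, 0.6860).
q_1·w_2 = (-0.1715)·(-2) + (-0.1715)·1 + (-0.6860)·4 + 0.6860·1 = -1.8865.
u_2 = w_2 + 1.8865·q_1 = (-2.3235, 0.6765, 2.7059, 2.2941).
‖u_2‖ = 4.2943, so q_2 = (-0.5411, 0.1575, 0.6301, 0.5342).
r_{23} = q_2·w_3 = -2.2944.

r_{23} = -2.2944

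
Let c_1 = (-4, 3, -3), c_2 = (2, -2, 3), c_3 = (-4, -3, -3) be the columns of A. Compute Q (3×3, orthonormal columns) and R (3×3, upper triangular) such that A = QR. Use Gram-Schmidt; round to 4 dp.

e_1 = c_1/‖c_1‖ = (-4, 3, -3)/5.8310 = (-0.6860, 0.5145, -0.5145).
r_{12} = e_1·c_2 = -3.9445.
u_2 = c_2 + 3.9445·e_1 = (-0.7059, 0.0294, 0.9706).
‖u_2‖ = 1.2005, so e_2 = (-0.5880, 0.0245, 0.8085).
r_{13} = e_1·c_3 = 2.7440; r_{23} = e_2·c_3 = -0.1470.
u_3 = c_3 − 2.7440·e_1 + 0.1470·e_2 = (-2.2041, -4.4082, -1.4694).
‖u_3‖ = 5.1429, so e_3 = (-0.4286, -0.8571, -0.2857).

Q = [[-0.6860, -0.5880, -0.4286], [0.5145, 0.0245, -0.8571], [-0.5145, 0.8085, -0.2857]], R = [[5.8310, -3.9445, 2.7440], [0.0000, 1.2005, -0.1470], [0.0000, 0.0000, 5.1429]]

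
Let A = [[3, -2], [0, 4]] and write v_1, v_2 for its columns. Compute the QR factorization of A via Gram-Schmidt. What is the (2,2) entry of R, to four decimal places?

r_{22} = 4.0000

v_1 = (3, 0); ‖v_1‖ = 3.0000, so e_1 = (1.0000, 0.0000).
e_1·v_2 = 1.0000·(-2) + 0.0000·4 = -2.0000.
u_2 = v_2 + 2.0000·e_1 = (0.0000, 4.0000).
r_{22} = ‖u_2‖ = 4.0000.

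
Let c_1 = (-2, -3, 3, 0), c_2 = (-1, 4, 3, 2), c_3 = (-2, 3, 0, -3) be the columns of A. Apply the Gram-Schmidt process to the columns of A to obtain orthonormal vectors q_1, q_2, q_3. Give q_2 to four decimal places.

c_1 = (-2, -3, 3, 0); ‖c_1‖ = 4.6904, so q_1 = (-0.4264, -0.6396, 0.6396, 0.0000).
q_1·c_2 = (-0.4264)·(-1) + (-0.6396)·4 + 0.6396·3 + 0.0000·2 = -0.2132.
u_2 = c_2 + 0.2132·q_1 = (-1.0909, 3.8636, 3.1364, 2.0000).
‖u_2‖ = 5.4731, so q_2 = (-0.1993, 0.7059, 0.5731, 0.3654).

q_2 = (-0.1993, 0.7059, 0.5731, 0.3654)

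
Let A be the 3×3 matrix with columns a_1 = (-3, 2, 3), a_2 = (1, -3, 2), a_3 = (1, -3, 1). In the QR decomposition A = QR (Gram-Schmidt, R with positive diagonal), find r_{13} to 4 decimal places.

r_{13} = -1.2792

a_1 = (-3, 2, 3); ‖a_1‖ = 4.6904, so q_1 = (-0.6396, 0.4264, 0.6396).
r_{13} = q_1·a_3 = -1.2792.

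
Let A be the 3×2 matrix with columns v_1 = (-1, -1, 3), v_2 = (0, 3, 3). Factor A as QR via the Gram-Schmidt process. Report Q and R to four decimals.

v_1 = (-1, -1, 3); ‖v_1‖ = 3.3166, so e_1 = (-0.3015, -0.3015, 0.9045).
e_1·v_2 = (-0.3015)·0 + (-0.3015)·3 + 0.9045·3 = 1.8091.
u_2 = v_2 − 1.8091·e_1 = (0.5455, 3.5455, 1.3636).
‖u_2‖ = 3.8376, so e_2 = (0.1421, 0.9239, 0.3553).

Q = [[-0.3015, 0.1421], [-0.3015, 0.9239], [0.9045, 0.3553]], R = [[3.3166, 1.8091], [0.0000, 3.8376]]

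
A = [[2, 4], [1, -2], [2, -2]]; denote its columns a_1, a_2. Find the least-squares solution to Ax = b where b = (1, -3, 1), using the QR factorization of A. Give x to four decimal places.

x = (0.0377, 0.3302)

a_1 = (2, 1, 2); ‖a_1‖ = 3.0000, so e_1 = (0.6667, 0.3333, 0.6667).
e_1·a_2 = 0.6667·4 + 0.3333·(-2) + 0.6667·(-2) = 0.6667.
u_2 = a_2 − 0.6667·e_1 = (3.5556, -2.2222, -2.4444).
‖u_2‖ = 4.8534, so e_2 = (0.7326, -0.4579, -0.5037).
Qᵀb = (0.3333, 1.6025).
Back-substitute: x_2 = 1.6025/4.8534 = 0.3302.
x_1 = (0.3333 − 0.6667·0.3302)/3.0000 = 0.0377.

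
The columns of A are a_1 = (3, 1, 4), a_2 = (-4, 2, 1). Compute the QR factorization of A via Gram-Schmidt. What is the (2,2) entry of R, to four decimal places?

r_{22} = 4.4289

e_1 = a_1/‖a_1‖ = (3, 1, 4)/5.0990 = (0.5883, 0.1961, 0.7845).
r_{12} = e_1·a_2 = -1.1767.
u_2 = a_2 + 1.1767·e_1 = (-3.3077, 2.2308, 1.9231).
r_{22} = ‖u_2‖ = 4.4289.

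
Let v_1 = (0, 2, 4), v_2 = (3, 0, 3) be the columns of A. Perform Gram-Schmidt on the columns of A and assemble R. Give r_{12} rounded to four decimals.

v_1 = (0, 2, 4); ‖v_1‖ = 4.4721, so e_1 = (0.0000, 0.4472, 0.8944).
r_{12} = e_1·v_2 = 2.6833.

r_{12} = 2.6833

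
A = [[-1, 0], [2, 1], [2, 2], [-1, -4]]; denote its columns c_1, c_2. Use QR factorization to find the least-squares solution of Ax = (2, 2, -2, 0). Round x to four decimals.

c_1 = (-1, 2, 2, -1); ‖c_1‖ = 3.1623, so e_1 = (-0.3162, 0.6325, 0.6325, -0.3162).
e_1·c_2 = (-0.3162)·0 + 0.6325·1 + 0.6325·2 + (-0.3162)·(-4) = 3.1623.
u_2 = c_2 − 3.1623·e_1 = (1.0000, -1.0000, 0.0000, -3.0000).
‖u_2‖ = 3.3166, so e_2 = (0.3015, -0.3015, 0.0000, -0.9045).
Qᵀb = (-0.6325, 0.0000).
Back-substitute: x_2 = 0.0000/3.3166 = 0.0000.
x_1 = (-0.6325 − 3.1623·0.0000)/3.1623 = -0.2000.

x = (-0.2000, 0.0000)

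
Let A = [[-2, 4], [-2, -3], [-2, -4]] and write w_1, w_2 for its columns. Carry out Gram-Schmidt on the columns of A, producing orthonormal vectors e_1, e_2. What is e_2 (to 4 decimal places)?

e_1 = w_1/‖w_1‖ = (-2, -2, -2)/3.4641 = (-0.5774, -0.5774, -0.5774).
r_{12} = e_1·w_2 = 1.7321.
u_2 = w_2 − 1.7321·e_1 = (5.0000, -2.0000, -3.0000).
‖u_2‖ = 6.1644, so e_2 = (0.8111, -0.3244, -0.4867).

e_2 = (0.8111, -0.3244, -0.4867)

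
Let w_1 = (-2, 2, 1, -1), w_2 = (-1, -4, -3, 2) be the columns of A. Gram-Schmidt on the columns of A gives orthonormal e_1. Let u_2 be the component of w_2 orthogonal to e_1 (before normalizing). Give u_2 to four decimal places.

u_2 = (-3.2000, -1.8000, -1.9000, 0.9000)

w_1 = (-2, 2, 1, -1); ‖w_1‖ = 3.1623, so e_1 = (-0.6325, 0.6325, 0.3162, -0.3162).
e_1·w_2 = (-0.6325)·(-1) + 0.6325·(-4) + 0.3162·(-3) + (-0.3162)·2 = -3.4785.
u_2 = w_2 + 3.4785·e_1 = (-3.2000, -1.8000, -1.9000, 0.9000).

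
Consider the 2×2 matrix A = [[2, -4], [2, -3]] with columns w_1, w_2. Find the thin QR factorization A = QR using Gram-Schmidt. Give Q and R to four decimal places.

w_1 = (2, 2); ‖w_1‖ = 2.8284, so q_1 = (0.7071, 0.7071).
q_1·w_2 = 0.7071·(-4) + 0.7071·(-3) = -4.9497.
u_2 = w_2 + 4.9497·q_1 = (-0.5000, 0.5000).
‖u_2‖ = 0.7071, so q_2 = (-0.7071, 0.7071).

Q = [[0.7071, -0.7071], [0.7071, 0.7071]], R = [[2.8284, -4.9497], [0.0000, 0.7071]]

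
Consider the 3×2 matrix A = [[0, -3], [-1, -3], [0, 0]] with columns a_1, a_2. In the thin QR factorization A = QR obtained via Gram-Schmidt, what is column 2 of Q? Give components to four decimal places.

a_1 = (0, -1, 0); ‖a_1‖ = 1.0000, so q_1 = (0.0000, -1.0000, 0.0000).
q_1·a_2 = 0.0000·(-3) + (-1.0000)·(-3) + 0.0000·0 = 3.0000.
u_2 = a_2 − 3.0000·q_1 = (-3.0000, 0.0000, 0.0000).
‖u_2‖ = 3.0000, so q_2 = (-1.0000, 0.0000, 0.0000).

q_2 = (-1.0000, 0.0000, 0.0000)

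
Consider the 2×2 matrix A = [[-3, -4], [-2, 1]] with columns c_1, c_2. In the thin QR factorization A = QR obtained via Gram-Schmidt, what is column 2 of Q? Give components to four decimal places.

c_1 = (-3, -2); ‖c_1‖ = 3.6056, so q_1 = (-0.8321, -0.5547).
q_1·c_2 = (-0.8321)·(-4) + (-0.5547)·1 = 2.7735.
u_2 = c_2 − 2.7735·q_1 = (-1.6923, 2.5385).
‖u_2‖ = 3.0509, so q_2 = (-0.5547, 0.8321).

q_2 = (-0.5547, 0.8321)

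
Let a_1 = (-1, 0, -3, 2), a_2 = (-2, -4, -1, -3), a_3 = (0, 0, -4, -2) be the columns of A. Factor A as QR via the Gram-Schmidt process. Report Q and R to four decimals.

q_1 = a_1/‖a_1‖ = (-1, 0, -3, 2)/3.7417 = (-0.2673, 0.0000, -0.8018, 0.5345).
r_{12} = q_1·a_2 = -0.2673.
u_2 = a_2 + 0.2673·q_1 = (-2.0714, -4.0000, -1.2143, -2.8571).
‖u_2‖ = 5.4707, so q_2 = (-0.3786, -0.7312, -0.2220, -0.5223).
r_{13} = q_1·a_3 = 2.1381; r_{23} = q_2·a_3 = 1.9324.
u_3 = a_3 − 2.1381·q_1 − 1.9324·q_2 = (1.3031, 1.4129, -1.8568, -2.1337).
‖u_3‖ = 3.4197, so q_3 = (0.3811, 0.4132, -0.5430, -0.6239).

Q = [[-0.2673, -0.3786, 0.3811], [0.0000, -0.7312, 0.4132], [-0.8018, -0.2220, -0.5430], [0.5345, -0.5223, -0.6239]], R = [[3.7417, -0.2673, 2.1381], [0.0000, 5.4707, 1.9324], [0.0000, 0.0000, 3.4197]]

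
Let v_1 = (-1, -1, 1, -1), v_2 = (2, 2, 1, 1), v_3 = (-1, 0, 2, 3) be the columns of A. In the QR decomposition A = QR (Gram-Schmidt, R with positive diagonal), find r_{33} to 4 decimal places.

e_1 = v_1/‖v_1‖ = (-1, -1, 1, -1)/2.0000 = (-0.5000, -0.5000, 0.5000, -0.5000).
r_{12} = e_1·v_2 = -2.0000.
u_2 = v_2 + 2.0000·e_1 = (1.0000, 1.0000, 2.0000, 0.0000).
‖u_2‖ = 2.4495, so e_2 = (0.4082, 0.4082, 0.8165, 0.0000).
r_{13} = e_1·v_3 = 0.0000; r_{23} = e_2·v_3 = 1.2247.
u_3 = v_3 + 0.0000·e_1 − 1.2247·e_2 = (-1.5000, -0.5000, 1.0000, 3.0000).
r_{33} = ‖u_3‖ = 3.5355.

r_{33} = 3.5355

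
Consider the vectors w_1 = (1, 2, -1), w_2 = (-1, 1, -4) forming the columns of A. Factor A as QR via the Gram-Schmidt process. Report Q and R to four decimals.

w_1 = (1, 2, -1); ‖w_1‖ = 2.4495, so q_1 = (0.4082, 0.8165, -0.4082).
q_1·w_2 = 0.4082·(-1) + 0.8165·1 + (-0.4082)·(-4) = 2.0412.
u_2 = w_2 − 2.0412·q_1 = (-1.8333, -0.6667, -3.1667).
‖u_2‖ = 3.7193, so q_2 = (-0.4929, -0.1792, -0.8514).

Q = [[0.4082, -0.4929], [0.8165, -0.1792], [-0.4082, -0.8514]], R = [[2.4495, 2.0412], [0.0000, 3.7193]]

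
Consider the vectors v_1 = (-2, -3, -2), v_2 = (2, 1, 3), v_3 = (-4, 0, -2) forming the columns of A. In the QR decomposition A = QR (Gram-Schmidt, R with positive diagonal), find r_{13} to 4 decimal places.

r_{13} = 2.9104

v_1 = (-2, -3, -2); ‖v_1‖ = 4.1231, so e_1 = (-0.4851, -0.7276, -0.4851).
r_{13} = e_1·v_3 = 2.9104.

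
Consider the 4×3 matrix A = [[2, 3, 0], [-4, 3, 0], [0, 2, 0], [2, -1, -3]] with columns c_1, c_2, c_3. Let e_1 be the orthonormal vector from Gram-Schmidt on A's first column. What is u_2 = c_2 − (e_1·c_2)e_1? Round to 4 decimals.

e_1 = c_1/‖c_1‖ = (2, -4, 0, 2)/4.8990 = (0.4082, -0.8165, 0.0000, 0.4082).
r_{12} = e_1·c_2 = -1.6330.
u_2 = c_2 + 1.6330·e_1 = (3.6667, 1.6667, 2.0000, -0.3333).

u_2 = (3.6667, 1.6667, 2.0000, -0.3333)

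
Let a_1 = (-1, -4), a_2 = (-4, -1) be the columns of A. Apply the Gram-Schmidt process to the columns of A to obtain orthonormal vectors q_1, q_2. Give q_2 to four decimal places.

q_2 = (-0.9701, 0.2425)

a_1 = (-1, -4); ‖a_1‖ = 4.1231, so q_1 = (-0.2425, -0.9701).
q_1·a_2 = (-0.2425)·(-4) + (-0.9701)·(-1) = 1.9403.
u_2 = a_2 − 1.9403·q_1 = (-3.5294, 0.8824).
‖u_2‖ = 3.6380, so q_2 = (-0.9701, 0.2425).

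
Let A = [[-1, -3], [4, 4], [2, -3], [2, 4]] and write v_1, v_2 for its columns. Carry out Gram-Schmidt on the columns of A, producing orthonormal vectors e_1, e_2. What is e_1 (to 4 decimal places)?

v_1 = (-1, 4, 2, 2); ‖v_1‖ = 5.0000, so e_1 = (-0.2000, 0.8000, 0.4000, 0.4000).

e_1 = (-0.2000, 0.8000, 0.4000, 0.4000)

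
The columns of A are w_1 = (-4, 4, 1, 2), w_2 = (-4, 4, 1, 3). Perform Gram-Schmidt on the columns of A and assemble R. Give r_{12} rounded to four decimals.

q_1 = w_1/‖w_1‖ = (-4, 4, 1, 2)/6.0828 = (-0.6576, 0.6576, 0.1644, 0.3288).
r_{12} = q_1·w_2 = 6.4116.

r_{12} = 6.4116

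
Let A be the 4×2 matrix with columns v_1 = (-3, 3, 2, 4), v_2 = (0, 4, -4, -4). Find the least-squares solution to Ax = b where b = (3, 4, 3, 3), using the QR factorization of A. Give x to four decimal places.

x = (0.5429, -0.0310)

v_1 = (-3, 3, 2, 4); ‖v_1‖ = 6.1644, so e_1 = (-0.4867, 0.4867, 0.3244, 0.6489).
e_1·v_2 = (-0.4867)·0 + 0.4867·4 + 0.3244·(-4) + 0.6489·(-4) = -1.9467.
u_2 = v_2 + 1.9467·e_1 = (-0.9474, 4.9474, -3.3684, -2.7368).
‖u_2‖ = 6.6491, so e_2 = (-0.1425, 0.7441, -0.5066, -0.4116).
Qᵀb = (3.4066, -0.2058).
Back-substitute: x_2 = -0.2058/6.6491 = -0.0310.
x_1 = (3.4066 + 1.9467·(-0.0310))/6.1644 = 0.5429.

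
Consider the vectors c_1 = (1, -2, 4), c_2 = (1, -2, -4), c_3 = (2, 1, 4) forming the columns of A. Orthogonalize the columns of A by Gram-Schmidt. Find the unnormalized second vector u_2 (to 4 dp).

c_1 = (1, -2, 4); ‖c_1‖ = 4.5826, so e_1 = (0.2182, -0.4364, 0.8729).
e_1·c_2 = 0.2182·1 + (-0.4364)·(-2) + 0.8729·(-4) = -2.4004.
u_2 = c_2 + 2.4004·e_1 = (1.5238, -3.0476, -1.9048).

u_2 = (1.5238, -3.0476, -1.9048)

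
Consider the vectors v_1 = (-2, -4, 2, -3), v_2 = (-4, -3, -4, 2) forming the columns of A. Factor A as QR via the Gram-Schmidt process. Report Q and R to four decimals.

Q = [[-0.3482, -0.5488], [-0.6963, -0.3430], [0.3482, -0.6585], [-0.5222, 0.3841]], R = [[5.7446, 1.0445], [0.0000, 6.6264]]

e_1 = v_1/‖v_1‖ = (-2, -4, 2, -3)/5.7446 = (-0.3482, -0.6963, 0.3482, -0.5222).
r_{12} = e_1·v_2 = 1.0445.
u_2 = v_2 − 1.0445·e_1 = (-3.6364, -2.2727, -4.3636, 2.5455).
‖u_2‖ = 6.6264, so e_2 = (-0.5488, -0.3430, -0.6585, 0.3841).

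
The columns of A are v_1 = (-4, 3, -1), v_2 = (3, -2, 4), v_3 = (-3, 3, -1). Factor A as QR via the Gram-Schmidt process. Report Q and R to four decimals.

v_1 = (-4, 3, -1); ‖v_1‖ = 5.0990, so e_1 = (-0.7845, 0.5883, -0.1961).
e_1·v_2 = (-0.7845)·3 + 0.5883·(-2) + (-0.1961)·4 = -4.3146.
u_2 = v_2 + 4.3146·e_1 = (-0.3846, 0.5385, 3.1538).
‖u_2‖ = 3.2225, so e_2 = (-0.1194, 0.1671, 0.9787).
e_1·v_3 = (-0.7845)·(-3) + 0.5883·3 + (-0.1961)·(-1) = 4.3146; e_2·v_3 = (-0.1194)·(-3) + 0.1671·3 + 0.9787·(-1) = -0.1194.
u_3 = v_3 − 4.3146·e_1 + 0.1194·e_2 = (0.3704, 0.4815, -0.0370).
‖u_3‖ = 0.6086, so e_3 = (0.6086, 0.7912, -0.0609).

Q = [[-0.7845, -0.1194, 0.6086], [0.5883, 0.1671, 0.7912], [-0.1961, 0.9787, -0.0609]], R = [[5.0990, -4.3146, 4.3146], [0.0000, 3.2225, -0.1194], [0.0000, 0.0000, 0.6086]]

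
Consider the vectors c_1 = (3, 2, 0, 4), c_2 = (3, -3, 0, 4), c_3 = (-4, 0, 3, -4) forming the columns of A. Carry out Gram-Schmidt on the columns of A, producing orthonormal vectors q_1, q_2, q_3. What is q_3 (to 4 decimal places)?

q_3 = (-0.2061, 0.0000, 0.9662, 0.1546)

c_1 = (3, 2, 0, 4); ‖c_1‖ = 5.3852, so q_1 = (0.5571, 0.3714, 0.0000, 0.7428).
q_1·c_2 = 0.5571·3 + 0.3714·(-3) + 0.0000·0 + 0.7428·4 = 3.5282.
u_2 = c_2 − 3.5282·q_1 = (1.0345, -4.3103, 0.0000, 1.3793).
‖u_2‖ = 4.6424, so q_2 = (0.2228, -0.9285, 0.0000, 0.2971).
q_1·c_3 = 0.5571·(-4) + 0.3714·0 + 0.0000·3 + 0.7428·(-4) = -5.1995; q_2·c_3 = 0.2228·(-4) + (-0.9285)·0 + 0.0000·3 + 0.2971·(-4) = -2.0798.
u_3 = c_3 + 5.1995·q_1 + 2.0798·q_2 = (-0.6400, 0.0000, 3.0000, 0.4800).
‖u_3‖ = 3.1048, so q_3 = (-0.2061, 0.0000, 0.9662, 0.1546).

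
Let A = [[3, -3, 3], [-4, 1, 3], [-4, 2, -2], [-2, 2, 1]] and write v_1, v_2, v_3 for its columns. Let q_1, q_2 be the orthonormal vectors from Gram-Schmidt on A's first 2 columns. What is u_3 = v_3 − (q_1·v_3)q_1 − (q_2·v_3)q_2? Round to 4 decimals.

u_3 = (0.7459, 1.3838, -2.0757, 2.5027)

v_1 = (3, -4, -4, -2); ‖v_1‖ = 6.7082, so q_1 = (0.4472, -0.5963, -0.5963, -0.2981).
q_1·v_2 = 0.4472·(-3) + (-0.5963)·1 + (-0.5963)·2 + (-0.2981)·2 = -3.7268.
u_2 = v_2 + 3.7268·q_1 = (-1.3333, -1.2222, -0.2222, 0.8889).
‖u_2‖ = 2.0276, so q_2 = (-0.6576, -0.6028, -0.1096, 0.4384).
q_1·v_3 = 0.4472·3 + (-0.5963)·3 + (-0.5963)·(-2) + (-0.2981)·1 = 0.4472; q_2·v_3 = (-0.6576)·3 + (-0.6028)·3 + (-0.1096)·(-2) + 0.4384·1 = -3.1236.
u_3 = v_3 − 0.4472·q_1 + 3.1236·q_2 = (0.7459, 1.3838, -2.0757, 2.5027).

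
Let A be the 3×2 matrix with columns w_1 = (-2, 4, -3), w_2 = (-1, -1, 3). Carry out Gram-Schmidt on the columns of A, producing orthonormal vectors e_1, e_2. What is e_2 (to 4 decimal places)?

e_2 = (-0.6730, 0.1980, 0.7126)

w_1 = (-2, 4, -3); ‖w_1‖ = 5.3852, so e_1 = (-0.3714, 0.7428, -0.5571).
e_1·w_2 = (-0.3714)·(-1) + 0.7428·(-1) + (-0.5571)·3 = -2.0426.
u_2 = w_2 + 2.0426·e_1 = (-1.7586, 0.5172, 1.8621).
‖u_2‖ = 2.6130, so e_2 = (-0.6730, 0.1980, 0.7126).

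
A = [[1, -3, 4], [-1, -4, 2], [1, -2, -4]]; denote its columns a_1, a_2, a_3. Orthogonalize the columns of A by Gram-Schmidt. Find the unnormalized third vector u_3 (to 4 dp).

e_1 = a_1/‖a_1‖ = (1, -1, 1)/1.7321 = (0.5774, -0.5774, 0.5774).
r_{12} = e_1·a_2 = -0.5774.
u_2 = a_2 + 0.5774·e_1 = (-2.6667, -4.3333, -1.6667).
‖u_2‖ = 5.3541, so e_2 = (-0.4981, -0.8093, -0.3113).
r_{13} = e_1·a_3 = -1.1547; r_{23} = e_2·a_3 = -2.3658.
u_3 = a_3 + 1.1547·e_1 + 2.3658·e_2 = (3.4884, -0.5814, -4.0698).

u_3 = (3.4884, -0.5814, -4.0698)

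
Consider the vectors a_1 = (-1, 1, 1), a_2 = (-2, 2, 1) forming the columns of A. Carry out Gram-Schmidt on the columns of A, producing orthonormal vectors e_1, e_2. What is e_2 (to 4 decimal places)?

e_2 = (-0.4082, 0.4082, -0.8165)

e_1 = a_1/‖a_1‖ = (-1, 1, 1)/1.7321 = (-0.5774, 0.5774, 0.5774).
r_{12} = e_1·a_2 = 2.8868.
u_2 = a_2 − 2.8868·e_1 = (-0.3333, 0.3333, -0.6667).
‖u_2‖ = 0.8165, so e_2 = (-0.4082, 0.4082, -0.8165).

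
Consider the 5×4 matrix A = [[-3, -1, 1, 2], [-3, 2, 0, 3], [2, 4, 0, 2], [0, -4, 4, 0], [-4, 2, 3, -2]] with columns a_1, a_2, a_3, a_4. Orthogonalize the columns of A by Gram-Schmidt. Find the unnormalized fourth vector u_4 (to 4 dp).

a_1 = (-3, -3, 2, 0, -4); ‖a_1‖ = 6.1644, so q_1 = (-0.4867, -0.4867, 0.3244, 0.0000, -0.6489).
q_1·a_2 = (-0.4867)·(-1) + (-0.4867)·2 + 0.3244·4 + 0.0000·(-4) + (-0.6489)·2 = -0.4867.
u_2 = a_2 + 0.4867·q_1 = (-1.2368, 1.7632, 4.1579, -4.0000, 1.6842).
‖u_2‖ = 6.3846, so q_2 = (-0.1937, 0.2762, 0.6512, -0.6265, 0.2638).
q_1·a_3 = (-0.4867)·1 + (-0.4867)·0 + 0.3244·0 + 0.0000·4 + (-0.6489)·3 = -2.4333; q_2·a_3 = (-0.1937)·1 + 0.2762·0 + 0.6512·0 + (-0.6265)·4 + 0.2638·3 = -1.9084.
u_3 = a_3 + 2.4333·q_1 + 1.9084·q_2 = (-0.5539, -0.6572, 2.0323, 2.8044, 1.9245).
‖u_3‖ = 4.0543, so q_3 = (-0.1366, -0.1621, 0.5013, 0.6917, 0.4747).
q_1·a_4 = (-0.4867)·2 + (-0.4867)·3 + 0.3244·2 + 0.0000·0 + (-0.6489)·(-2) = -0.4867; q_2·a_4 = (-0.1937)·2 + 0.2762·3 + 0.6512·2 + (-0.6265)·0 + 0.2638·(-2) = 1.2159; q_3·a_4 = (-0.1366)·2 + (-0.1621)·3 + 0.5013·2 + 0.6917·0 + 0.4747·(-2) = -0.7064.
u_4 = a_4 + 0.4867·q_1 − 1.2159·q_2 + 0.7064·q_3 = (1.9022, 2.3129, 1.7201, 1.2504, -2.3012).

u_4 = (1.9022, 2.3129, 1.7201, 1.2504, -2.3012)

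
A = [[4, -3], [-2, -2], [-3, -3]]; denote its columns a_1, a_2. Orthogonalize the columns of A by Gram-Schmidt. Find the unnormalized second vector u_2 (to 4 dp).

u_2 = (-3.1379, -1.9310, -2.8966)

a_1 = (4, -2, -3); ‖a_1‖ = 5.3852, so e_1 = (0.7428, -0.3714, -0.5571).
e_1·a_2 = 0.7428·(-3) + (-0.3714)·(-2) + (-0.5571)·(-3) = 0.1857.
u_2 = a_2 − 0.1857·e_1 = (-3.1379, -1.9310, -2.8966).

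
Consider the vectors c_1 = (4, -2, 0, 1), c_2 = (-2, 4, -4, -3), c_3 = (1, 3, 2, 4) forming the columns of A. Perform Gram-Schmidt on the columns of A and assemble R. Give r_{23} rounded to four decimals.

e_1 = c_1/‖c_1‖ = (4, -2, 0, 1)/4.5826 = (0.8729, -0.4364, 0.0000, 0.2182).
r_{12} = e_1·c_2 = -4.1461.
u_2 = c_2 + 4.1461·e_1 = (1.6190, 2.1905, -4.0000, -2.0952).
‖u_2‖ = 5.2735, so e_2 = (0.3070, 0.4154, -0.7585, -0.3973).
r_{23} = e_2·c_3 = -1.5531.

r_{23} = -1.5531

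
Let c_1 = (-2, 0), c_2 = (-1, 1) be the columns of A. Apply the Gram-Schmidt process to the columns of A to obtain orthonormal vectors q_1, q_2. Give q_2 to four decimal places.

c_1 = (-2, 0); ‖c_1‖ = 2.0000, so q_1 = (-1.0000, 0.0000).
q_1·c_2 = (-1.0000)·(-1) + 0.0000·1 = 1.0000.
u_2 = c_2 − 1.0000·q_1 = (0.0000, 1.0000).
‖u_2‖ = 1.0000, so q_2 = (0.0000, 1.0000).

q_2 = (0.0000, 1.0000)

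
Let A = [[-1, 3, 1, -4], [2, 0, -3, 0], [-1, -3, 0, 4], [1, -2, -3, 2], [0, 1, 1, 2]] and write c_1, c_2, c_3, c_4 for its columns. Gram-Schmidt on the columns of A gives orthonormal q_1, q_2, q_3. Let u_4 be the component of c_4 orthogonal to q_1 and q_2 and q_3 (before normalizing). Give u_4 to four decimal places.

u_4 = (0.4741, 0.3556, 0.8889, 0.6519, 2.5481)

c_1 = (-1, 2, -1, 1, 0); ‖c_1‖ = 2.6458, so q_1 = (-0.3780, 0.7559, -0.3780, 0.3780, 0.0000).
q_1·c_2 = (-0.3780)·3 + 0.7559·0 + (-0.3780)·(-3) + 0.3780·(-2) + 0.0000·1 = -0.7559.
u_2 = c_2 + 0.7559·q_1 = (2.7143, 0.5714, -3.2857, -1.7143, 1.0000).
‖u_2‖ = 4.7359, so q_2 = (0.5731, 0.1207, -0.6938, -0.3620, 0.2112).
q_1·c_3 = (-0.3780)·1 + 0.7559·(-3) + (-0.3780)·0 + 0.3780·(-3) + 0.0000·1 = -3.7796; q_2·c_3 = 0.5731·1 + 0.1207·(-3) + (-0.6938)·0 + (-0.3620)·(-3) + 0.2112·1 = 1.5082.
u_3 = c_3 + 3.7796·q_1 − 1.5082·q_2 = (-1.2930, -0.3248, -0.3822, -1.0255, 0.6815).
‖u_3‖ = 1.8546, so q_3 = (-0.6972, -0.1752, -0.2061, -0.5529, 0.3675).
q_1·c_4 = (-0.3780)·(-4) + 0.7559·0 + (-0.3780)·4 + 0.3780·2 + 0.0000·2 = 0.7559; q_2·c_4 = 0.5731·(-4) + 0.1207·0 + (-0.6938)·4 + (-0.3620)·2 + 0.2112·2 = -5.3693; q_3·c_4 = (-0.6972)·(-4) + (-0.1752)·0 + (-0.2061)·4 + (-0.5529)·2 + 0.3675·2 = 1.5936.
u_4 = c_4 − 0.7559·q_1 + 5.3693·q_2 − 1.5936·q_3 = (0.4741, 0.3556, 0.8889, 0.6519, 2.5481).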